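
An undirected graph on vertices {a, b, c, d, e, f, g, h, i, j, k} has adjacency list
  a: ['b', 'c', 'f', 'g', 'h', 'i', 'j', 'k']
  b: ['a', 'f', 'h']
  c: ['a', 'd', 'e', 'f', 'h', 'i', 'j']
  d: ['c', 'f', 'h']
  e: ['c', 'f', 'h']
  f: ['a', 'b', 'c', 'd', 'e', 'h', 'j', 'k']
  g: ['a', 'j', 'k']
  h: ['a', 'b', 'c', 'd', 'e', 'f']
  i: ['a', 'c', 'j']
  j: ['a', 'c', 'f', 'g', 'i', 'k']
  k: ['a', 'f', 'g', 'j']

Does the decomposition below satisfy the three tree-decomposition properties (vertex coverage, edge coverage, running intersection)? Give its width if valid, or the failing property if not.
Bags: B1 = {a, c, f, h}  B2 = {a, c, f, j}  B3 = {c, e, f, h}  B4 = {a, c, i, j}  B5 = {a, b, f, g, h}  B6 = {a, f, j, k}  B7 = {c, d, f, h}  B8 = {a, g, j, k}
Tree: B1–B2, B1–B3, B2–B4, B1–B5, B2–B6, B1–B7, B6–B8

A tree decomposition must satisfy three properties: every vertex lies in some bag; for every edge, both endpoints lie together in some bag; and for every vertex, the bags containing it form a connected subtree. Here bags containing vertex g are not connected in the tree, so the decomposition is invalid.

No — bags containing vertex g are not connected in the tree.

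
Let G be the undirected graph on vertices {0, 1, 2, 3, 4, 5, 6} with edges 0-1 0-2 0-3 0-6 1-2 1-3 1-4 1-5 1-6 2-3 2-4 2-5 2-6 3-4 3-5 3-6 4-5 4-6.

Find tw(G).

4

A width-4 tree decomposition is:
Bags: B1 = {1, 2, 3, 4, 6}  B2 = {0, 1, 2, 3, 6}  B3 = {1, 2, 3, 4, 5}
Tree: B1–B2, B1–B3
Every bag has size at most 5, so the width is 5 − 1 = 4 and tw(G) ≤ 4. Conversely, {0, 1, 2, 3, 6} is a clique of size 5, and the vertices of any clique must share a bag in every tree decomposition; so some bag has ≥ 5 vertices and tw(G) ≥ 4. Hence tw(G) = 4 exactly.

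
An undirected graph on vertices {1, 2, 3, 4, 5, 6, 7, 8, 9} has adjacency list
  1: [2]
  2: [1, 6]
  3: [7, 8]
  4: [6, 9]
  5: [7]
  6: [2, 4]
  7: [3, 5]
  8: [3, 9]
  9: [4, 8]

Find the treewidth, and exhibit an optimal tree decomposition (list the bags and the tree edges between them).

Treewidth 1.
Bags: B1 = {1, 2}  B2 = {2, 6}  B3 = {4, 6}  B4 = {4, 9}  B5 = {8, 9}  B6 = {3, 8}  B7 = {3, 7}  B8 = {5, 7}
Tree: B1–B2, B2–B3, B3–B4, B4–B5, B5–B6, B6–B7, B7–B8

Every bag has size at most 2, so the width is 2 − 1 = 1 and tw(G) ≤ 1. Any graph with an edge has treewidth ≥ 1, and G has the edge 1–2. The upper and lower bounds meet at 1, so that is the treewidth.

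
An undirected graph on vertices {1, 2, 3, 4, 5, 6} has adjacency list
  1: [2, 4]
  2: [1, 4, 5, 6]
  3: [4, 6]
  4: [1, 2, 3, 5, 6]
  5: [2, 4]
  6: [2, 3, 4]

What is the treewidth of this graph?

A width-2 tree decomposition is:
Bags: B1 = {2, 4, 6}  B2 = {1, 2, 4}  B3 = {3, 4, 6}  B4 = {2, 4, 5}
Tree: B1–B2, B1–B3, B2–B4
Every bag has size at most 3, so the width is 3 − 1 = 2 and tw(G) ≤ 2. For the lower bound, the 3 vertices {1, 2, 4} are pairwise adjacent, and any tree decomposition puts a clique entirely inside one bag — forcing width ≥ 2. The upper and lower bounds meet at 2, so that is the treewidth.

2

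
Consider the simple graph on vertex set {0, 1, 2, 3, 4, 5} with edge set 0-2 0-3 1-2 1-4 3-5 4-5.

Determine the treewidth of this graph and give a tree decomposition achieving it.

Every bag has size at most 3, so the width is 3 − 1 = 2 and tw(G) ≤ 2. The edges 4–1–2–0–3–5–4 form a cycle, so G is not a tree and its treewidth is at least 2. Combining the bounds, tw(G) = 2.

Treewidth 2.
One optimal decomposition is:
Bags: B1 = {1, 2, 4}  B2 = {0, 2, 4}  B3 = {0, 3, 4}  B4 = {3, 4, 5}
Tree: B1–B2, B2–B3, B3–B4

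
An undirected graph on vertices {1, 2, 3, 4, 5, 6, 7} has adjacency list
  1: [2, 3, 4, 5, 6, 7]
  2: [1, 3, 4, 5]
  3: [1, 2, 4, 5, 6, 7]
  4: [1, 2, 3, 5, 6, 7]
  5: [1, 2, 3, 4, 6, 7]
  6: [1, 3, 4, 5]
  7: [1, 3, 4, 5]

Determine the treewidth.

4

A width-4 tree decomposition is:
Bags: B1 = {1, 2, 3, 4, 5}  B2 = {1, 3, 4, 5, 7}  B3 = {1, 3, 4, 5, 6}
Tree: B1–B2, B2–B3
The largest bag has 5 vertices, giving width 4; this decomposition certifies tw(G) ≤ 4. For the lower bound, the 5 vertices {1, 2, 3, 4, 5} are pairwise adjacent, and any tree decomposition puts a clique entirely inside one bag — forcing width ≥ 4. Therefore the treewidth is 4.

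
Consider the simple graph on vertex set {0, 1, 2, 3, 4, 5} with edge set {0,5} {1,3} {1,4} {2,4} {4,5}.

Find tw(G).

1

A width-1 tree decomposition is:
Bags: B1 = {4, 5}  B2 = {0, 5}  B3 = {1, 4}  B4 = {2, 4}  B5 = {1, 3}
Tree: B1–B2, B1–B3, B3–B4, B3–B5
The largest bag has 2 vertices, giving width 1; this decomposition certifies tw(G) ≤ 1. Any graph with an edge has treewidth ≥ 1, and G has the edge 4–5. Combining the bounds, tw(G) = 1.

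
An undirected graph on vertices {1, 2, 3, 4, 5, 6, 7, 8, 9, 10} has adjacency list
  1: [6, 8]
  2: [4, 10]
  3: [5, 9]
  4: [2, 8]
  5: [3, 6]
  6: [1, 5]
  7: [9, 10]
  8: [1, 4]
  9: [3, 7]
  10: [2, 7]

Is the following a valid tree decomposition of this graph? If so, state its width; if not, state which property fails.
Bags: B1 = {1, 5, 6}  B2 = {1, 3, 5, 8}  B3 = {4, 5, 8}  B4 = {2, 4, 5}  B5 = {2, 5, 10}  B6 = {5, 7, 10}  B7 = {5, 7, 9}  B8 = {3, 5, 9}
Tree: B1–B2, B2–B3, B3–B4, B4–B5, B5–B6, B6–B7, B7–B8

No — bags containing vertex 3 are not connected in the tree.

A tree decomposition must satisfy three properties: every vertex lies in some bag; for every edge, both endpoints lie together in some bag; and for every vertex, the bags containing it form a connected subtree. Here bags containing vertex 3 are not connected in the tree, so the decomposition is invalid.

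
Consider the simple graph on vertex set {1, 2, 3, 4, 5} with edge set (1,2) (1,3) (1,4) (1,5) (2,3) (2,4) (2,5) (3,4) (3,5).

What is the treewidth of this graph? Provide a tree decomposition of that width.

The largest bag has 4 vertices, giving width 3; this decomposition certifies tw(G) ≤ 3. For the lower bound, the 4 vertices {1, 2, 3, 4} are pairwise adjacent, and any tree decomposition puts a clique entirely inside one bag — forcing width ≥ 3. Combining the bounds, tw(G) = 3.

Treewidth 3.
One optimal decomposition is:
Bags: B1 = {1, 2, 3, 5}  B2 = {1, 2, 3, 4}
Tree: B1–B2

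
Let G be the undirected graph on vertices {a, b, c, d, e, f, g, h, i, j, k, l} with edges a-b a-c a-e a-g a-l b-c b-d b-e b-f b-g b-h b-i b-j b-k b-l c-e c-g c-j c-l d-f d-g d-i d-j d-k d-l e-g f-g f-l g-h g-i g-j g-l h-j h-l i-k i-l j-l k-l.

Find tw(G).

4

A width-4 tree decomposition is:
Bags: B1 = {a, b, c, e, g}  B2 = {a, b, c, g, l}  B3 = {b, c, g, j, l}  B4 = {b, d, g, j, l}  B5 = {b, d, g, i, l}  B6 = {b, d, f, g, l}  B7 = {b, g, h, j, l}  B8 = {b, d, i, k, l}
Tree: B1–B2, B2–B3, B3–B4, B4–B5, B5–B6, B3–B7, B5–B8
Every bag has size at most 5, so the width is 5 − 1 = 4 and tw(G) ≤ 4. For the lower bound, the 5 vertices {a, b, c, e, g} are pairwise adjacent, and any tree decomposition puts a clique entirely inside one bag — forcing width ≥ 4. The upper and lower bounds meet at 4, so that is the treewidth.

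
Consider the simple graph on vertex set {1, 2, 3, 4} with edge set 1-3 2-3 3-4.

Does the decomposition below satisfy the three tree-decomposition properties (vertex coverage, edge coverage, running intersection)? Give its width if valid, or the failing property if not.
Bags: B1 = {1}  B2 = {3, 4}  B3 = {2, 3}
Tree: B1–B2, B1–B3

A tree decomposition must satisfy three properties: every vertex lies in some bag; for every edge, both endpoints lie together in some bag; and for every vertex, the bags containing it form a connected subtree. Here edge (3,1) lies in no bag, so the decomposition is invalid.

No — edge (3,1) lies in no bag.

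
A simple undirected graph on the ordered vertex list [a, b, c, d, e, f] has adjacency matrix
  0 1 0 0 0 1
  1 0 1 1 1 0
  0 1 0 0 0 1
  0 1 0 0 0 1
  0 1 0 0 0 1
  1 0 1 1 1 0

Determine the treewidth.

A width-2 tree decomposition is:
Bags: B1 = {b, e, f}  B2 = {b, c, f}  B3 = {a, b, f}  B4 = {b, d, f}
Tree: B1–B2, B2–B3, B3–B4
Every bag has size at most 3, so the width is 3 − 1 = 2 and tw(G) ≤ 2. Since e–b–c–f–e is a cycle in G, G is not acyclic. Forests are exactly the graphs of treewidth ≤ 1, so tw(G) ≥ 2. The upper and lower bounds meet at 2, so that is the treewidth.

2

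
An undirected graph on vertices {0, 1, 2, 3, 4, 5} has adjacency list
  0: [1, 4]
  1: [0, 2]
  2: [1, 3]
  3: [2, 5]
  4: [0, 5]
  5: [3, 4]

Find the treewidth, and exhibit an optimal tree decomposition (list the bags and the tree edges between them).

Treewidth 2.
One such decomposition:
Bags: B1 = {1, 2, 3}  B2 = {0, 1, 3}  B3 = {0, 3, 4}  B4 = {3, 4, 5}
Tree: B1–B2, B2–B3, B3–B4

The largest bag has 3 vertices, giving width 2; this decomposition certifies tw(G) ≤ 2. The edges 3–2–1–0–4–5–3 form a cycle, so G is not a tree and its treewidth is at least 2. Hence tw(G) = 2 exactly.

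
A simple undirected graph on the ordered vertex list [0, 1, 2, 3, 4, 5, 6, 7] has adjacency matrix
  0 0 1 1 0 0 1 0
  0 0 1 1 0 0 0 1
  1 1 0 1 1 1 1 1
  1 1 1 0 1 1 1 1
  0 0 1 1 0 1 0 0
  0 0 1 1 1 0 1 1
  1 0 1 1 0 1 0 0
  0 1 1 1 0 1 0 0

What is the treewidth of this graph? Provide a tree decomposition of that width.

Treewidth 3.
Bags: B1 = {2, 3, 5, 6}  B2 = {0, 2, 3, 6}  B3 = {2, 3, 4, 5}  B4 = {2, 3, 5, 7}  B5 = {1, 2, 3, 7}
Tree: B1–B2, B1–B3, B3–B4, B4–B5

Every bag has size at most 4, so the width is 4 − 1 = 3 and tw(G) ≤ 3. On the other hand G contains the 4-clique {0, 2, 3, 6}. A clique must lie in a single bag of any decomposition, so no decomposition can have width below 3. The upper and lower bounds meet at 3, so that is the treewidth.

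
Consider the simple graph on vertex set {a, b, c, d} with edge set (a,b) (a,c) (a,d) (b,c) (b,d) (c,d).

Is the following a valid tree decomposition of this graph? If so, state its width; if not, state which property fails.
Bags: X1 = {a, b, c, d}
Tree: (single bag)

Yes; width 3.

Every vertex of G appears in some bag (union = {a, b, c, d}); every edge is covered by a bag; and for each vertex v the set of bags containing v is connected in the bag tree. The decomposition is therefore valid. The largest bag has 4 vertices, so the width is 3.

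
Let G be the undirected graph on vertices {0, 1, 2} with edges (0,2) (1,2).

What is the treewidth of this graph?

A width-1 tree decomposition is:
Bags: B1 = {0, 2}  B2 = {1, 2}
Tree: B1–B2
Every bag has size at most 2, so the width is 2 − 1 = 1 and tw(G) ≤ 1. G has an edge, so its treewidth is at least 1. Hence tw(G) = 1 exactly.

1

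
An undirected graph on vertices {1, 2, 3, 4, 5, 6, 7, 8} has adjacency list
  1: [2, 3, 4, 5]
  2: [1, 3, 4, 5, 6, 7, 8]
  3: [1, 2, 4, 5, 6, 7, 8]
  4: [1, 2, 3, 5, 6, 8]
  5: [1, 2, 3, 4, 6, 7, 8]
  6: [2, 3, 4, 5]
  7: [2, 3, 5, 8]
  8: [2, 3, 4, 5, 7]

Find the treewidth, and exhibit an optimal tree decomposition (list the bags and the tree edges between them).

Treewidth 4.
Bags: B1 = {2, 3, 4, 5, 8}  B2 = {2, 3, 5, 7, 8}  B3 = {1, 2, 3, 4, 5}  B4 = {2, 3, 4, 5, 6}
Tree: B1–B2, B1–B3, B1–B4

Each bag holds 5 vertices, so the decomposition has width 4, which upper-bounds the treewidth. On the other hand G contains the 5-clique {2, 3, 4, 5, 8}. A clique must lie in a single bag of any decomposition, so no decomposition can have width below 4. Hence tw(G) = 4 exactly.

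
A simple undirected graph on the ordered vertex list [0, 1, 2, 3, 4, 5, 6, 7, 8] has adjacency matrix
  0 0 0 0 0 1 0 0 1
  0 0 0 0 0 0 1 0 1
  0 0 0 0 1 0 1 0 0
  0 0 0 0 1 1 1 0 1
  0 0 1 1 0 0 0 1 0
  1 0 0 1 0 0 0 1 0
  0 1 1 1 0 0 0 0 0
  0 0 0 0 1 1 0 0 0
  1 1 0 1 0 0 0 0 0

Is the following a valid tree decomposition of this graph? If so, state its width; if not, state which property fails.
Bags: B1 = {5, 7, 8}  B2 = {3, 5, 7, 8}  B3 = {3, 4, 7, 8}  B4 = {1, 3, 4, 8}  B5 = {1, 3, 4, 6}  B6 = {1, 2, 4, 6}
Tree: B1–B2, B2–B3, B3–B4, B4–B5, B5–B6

No — vertex 0 appears in no bag.

A tree decomposition must satisfy three properties: every vertex lies in some bag; for every edge, both endpoints lie together in some bag; and for every vertex, the bags containing it form a connected subtree. Here vertex 0 appears in no bag, so the decomposition is invalid.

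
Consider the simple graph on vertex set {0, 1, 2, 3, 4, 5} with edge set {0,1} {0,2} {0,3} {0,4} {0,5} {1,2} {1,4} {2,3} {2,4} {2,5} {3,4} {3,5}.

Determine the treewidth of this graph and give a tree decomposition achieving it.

Treewidth 3.
One such decomposition:
Bags: B1 = {0, 2, 3, 5}  B2 = {0, 2, 3, 4}  B3 = {0, 1, 2, 4}
Tree: B1–B2, B2–B3

The largest bag has 4 vertices, giving width 3; this decomposition certifies tw(G) ≤ 3. Conversely, {0, 1, 2, 4} is a clique of size 4, and the vertices of any clique must share a bag in every tree decomposition; so some bag has ≥ 4 vertices and tw(G) ≥ 3. The upper and lower bounds meet at 3, so that is the treewidth.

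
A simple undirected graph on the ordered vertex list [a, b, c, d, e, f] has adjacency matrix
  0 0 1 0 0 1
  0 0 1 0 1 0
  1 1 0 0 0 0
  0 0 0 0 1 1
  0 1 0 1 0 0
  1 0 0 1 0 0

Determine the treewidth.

A width-2 tree decomposition is:
Bags: B1 = {b, c, e}  B2 = {a, c, e}  B3 = {a, e, f}  B4 = {d, e, f}
Tree: B1–B2, B2–B3, B3–B4
Each bag holds 3 vertices, so the decomposition has width 2, which upper-bounds the treewidth. Since e–b–c–a–f–d–e is a cycle in G, G is not acyclic. Forests are exactly the graphs of treewidth ≤ 1, so tw(G) ≥ 2. Hence tw(G) = 2 exactly.

2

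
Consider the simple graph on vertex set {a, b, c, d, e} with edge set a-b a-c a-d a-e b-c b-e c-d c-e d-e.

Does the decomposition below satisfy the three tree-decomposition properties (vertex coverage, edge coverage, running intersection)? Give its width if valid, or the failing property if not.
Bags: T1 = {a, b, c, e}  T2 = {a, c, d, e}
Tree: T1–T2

Vertex coverage: the bags together contain {a, b, c, d, e}, the full vertex set. Edge coverage: each edge of G has both endpoints in at least one bag. Running intersection: for every vertex, the bags containing it form a connected subtree. All three properties hold, so this is a valid tree decomposition of width max|bag| − 1 = 3, and hence tw(G) ≤ 3.

Yes; width 3.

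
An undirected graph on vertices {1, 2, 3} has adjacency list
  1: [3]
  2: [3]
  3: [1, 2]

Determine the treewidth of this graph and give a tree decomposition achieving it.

The largest bag has 2 vertices, giving width 1; this decomposition certifies tw(G) ≤ 1. Since G has at least one edge (e.g. 1–3), it is not an edgeless graph, so tw(G) ≥ 1. Hence tw(G) = 1 exactly.

Treewidth 1.
One such decomposition:
Bags: B1 = {1, 3}  B2 = {2, 3}
Tree: B1–B2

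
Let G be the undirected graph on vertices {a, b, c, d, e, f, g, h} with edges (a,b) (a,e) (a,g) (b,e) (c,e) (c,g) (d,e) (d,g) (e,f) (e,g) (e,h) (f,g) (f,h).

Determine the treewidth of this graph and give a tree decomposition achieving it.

Treewidth 2.
One such decomposition:
Bags: B1 = {e, f, g}  B2 = {e, f, h}  B3 = {a, e, g}  B4 = {d, e, g}  B5 = {a, b, e}  B6 = {c, e, g}
Tree: B1–B2, B1–B3, B3–B4, B3–B5, B3–B6

The largest bag has 3 vertices, giving width 2; this decomposition certifies tw(G) ≤ 2. For the lower bound, the 3 vertices {d, e, g} are pairwise adjacent, and any tree decomposition puts a clique entirely inside one bag — forcing width ≥ 2. Hence tw(G) = 2 exactly.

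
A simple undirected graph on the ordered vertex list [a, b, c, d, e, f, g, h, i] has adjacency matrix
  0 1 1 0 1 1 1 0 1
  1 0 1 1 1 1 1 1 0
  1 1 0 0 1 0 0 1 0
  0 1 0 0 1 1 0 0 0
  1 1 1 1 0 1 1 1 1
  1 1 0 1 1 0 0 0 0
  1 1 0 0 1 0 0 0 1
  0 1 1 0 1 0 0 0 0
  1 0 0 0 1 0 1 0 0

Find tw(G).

A width-3 tree decomposition is:
Bags: B1 = {a, e, g, i}  B2 = {a, b, e, g}  B3 = {a, b, e, f}  B4 = {a, b, c, e}  B5 = {b, d, e, f}  B6 = {b, c, e, h}
Tree: B1–B2, B2–B3, B2–B4, B3–B5, B4–B6
The largest bag has 4 vertices, giving width 3; this decomposition certifies tw(G) ≤ 3. Conversely, {b, d, e, f} is a clique of size 4, and the vertices of any clique must share a bag in every tree decomposition; so some bag has ≥ 4 vertices and tw(G) ≥ 3. Combining the bounds, tw(G) = 3.

3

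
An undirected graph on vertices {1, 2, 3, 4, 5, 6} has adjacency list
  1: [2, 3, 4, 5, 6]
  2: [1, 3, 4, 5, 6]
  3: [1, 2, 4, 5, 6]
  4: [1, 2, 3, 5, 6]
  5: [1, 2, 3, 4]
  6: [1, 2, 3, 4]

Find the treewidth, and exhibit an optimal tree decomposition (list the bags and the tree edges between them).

Every bag has size at most 5, so the width is 5 − 1 = 4 and tw(G) ≤ 4. For the lower bound, the 5 vertices {1, 2, 3, 4, 5} are pairwise adjacent, and any tree decomposition puts a clique entirely inside one bag — forcing width ≥ 4. Hence tw(G) = 4 exactly.

Treewidth 4.
Bags: B1 = {1, 2, 3, 4, 5}  B2 = {1, 2, 3, 4, 6}
Tree: B1–B2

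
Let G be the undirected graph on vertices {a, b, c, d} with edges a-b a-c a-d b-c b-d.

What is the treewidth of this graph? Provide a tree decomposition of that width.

Treewidth 2.
Bags: B1 = {a, b, d}  B2 = {a, b, c}
Tree: B1–B2

The largest bag has 3 vertices, giving width 2; this decomposition certifies tw(G) ≤ 2. Conversely, {a, b, d} is a clique of size 3, and the vertices of any clique must share a bag in every tree decomposition; so some bag has ≥ 3 vertices and tw(G) ≥ 2. The upper and lower bounds meet at 2, so that is the treewidth.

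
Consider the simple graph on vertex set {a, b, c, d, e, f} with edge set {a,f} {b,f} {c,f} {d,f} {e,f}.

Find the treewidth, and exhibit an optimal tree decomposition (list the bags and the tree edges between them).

Treewidth 1.
Bags: B1 = {d, f}  B2 = {e, f}  B3 = {a, f}  B4 = {c, f}  B5 = {b, f}
Tree: B1–B2, B2–B3, B1–B4, B2–B5

Every bag has size at most 2, so the width is 2 − 1 = 1 and tw(G) ≤ 1. Since G has at least one edge (e.g. f–d), it is not an edgeless graph, so tw(G) ≥ 1. The upper and lower bounds meet at 1, so that is the treewidth.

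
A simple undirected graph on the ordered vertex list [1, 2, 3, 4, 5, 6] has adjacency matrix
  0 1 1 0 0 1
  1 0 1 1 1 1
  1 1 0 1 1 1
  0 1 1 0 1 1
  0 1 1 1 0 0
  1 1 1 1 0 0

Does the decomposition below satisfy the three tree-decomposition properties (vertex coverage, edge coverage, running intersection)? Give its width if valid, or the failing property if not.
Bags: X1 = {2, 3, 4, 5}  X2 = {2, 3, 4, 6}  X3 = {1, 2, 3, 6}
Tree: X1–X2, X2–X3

Yes; width 3.

Checking the three conditions: (i) the bags cover all of {1, 2, 3, 4, 5, 6}; (ii) for each edge, some bag contains both endpoints; (iii) the bags containing any fixed vertex form a subtree. All hold, so the decomposition is valid with width 4 − 1 = 3.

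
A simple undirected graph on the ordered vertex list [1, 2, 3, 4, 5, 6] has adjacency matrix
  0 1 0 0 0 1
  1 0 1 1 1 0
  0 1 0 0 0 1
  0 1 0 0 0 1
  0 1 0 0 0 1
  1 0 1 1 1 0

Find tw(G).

A width-2 tree decomposition is:
Bags: B1 = {2, 4, 6}  B2 = {2, 3, 6}  B3 = {1, 2, 6}  B4 = {2, 5, 6}
Tree: B1–B2, B2–B3, B3–B4
Each bag holds 3 vertices, so the decomposition has width 2, which upper-bounds the treewidth. For the lower bound, G contains the cycle 4–2–3–6–4, so G is not a forest; only forests have treewidth ≤ 1, hence tw(G) ≥ 2. Therefore the treewidth is 2.

2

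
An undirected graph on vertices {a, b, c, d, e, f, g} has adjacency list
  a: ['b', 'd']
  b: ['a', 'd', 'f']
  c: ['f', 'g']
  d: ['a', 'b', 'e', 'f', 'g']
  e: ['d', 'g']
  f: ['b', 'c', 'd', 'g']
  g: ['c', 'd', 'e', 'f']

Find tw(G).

A width-2 tree decomposition is:
Bags: B1 = {d, f, g}  B2 = {b, d, f}  B3 = {d, e, g}  B4 = {c, f, g}  B5 = {a, b, d}
Tree: B1–B2, B1–B3, B1–B4, B2–B5
Each bag holds 3 vertices, so the decomposition has width 2, which upper-bounds the treewidth. On the other hand G contains the 3-clique {a, b, d}. A clique must lie in a single bag of any decomposition, so no decomposition can have width below 2. Therefore the treewidth is 2.

2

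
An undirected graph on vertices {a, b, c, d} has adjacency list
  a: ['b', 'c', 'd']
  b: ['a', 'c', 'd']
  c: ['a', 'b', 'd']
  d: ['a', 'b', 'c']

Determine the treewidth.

3

A width-3 tree decomposition is:
Bags: B1 = {a, b, c, d}
Tree: (single bag)
With just one bag of size 4, the width is 4 − 1 = 3, so tw(G) ≤ 3. Conversely, {a, b, c, d} is a clique of size 4, and the vertices of any clique must share a bag in every tree decomposition; so some bag has ≥ 4 vertices and tw(G) ≥ 3. Therefore the treewidth is 3.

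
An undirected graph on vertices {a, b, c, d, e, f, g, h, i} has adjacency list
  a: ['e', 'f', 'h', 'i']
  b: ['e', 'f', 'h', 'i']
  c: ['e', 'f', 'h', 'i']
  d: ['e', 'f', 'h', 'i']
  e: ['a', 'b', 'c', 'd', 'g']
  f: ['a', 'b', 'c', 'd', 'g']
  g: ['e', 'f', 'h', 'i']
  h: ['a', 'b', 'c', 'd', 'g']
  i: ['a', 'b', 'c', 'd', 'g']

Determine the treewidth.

A width-4 tree decomposition is:
Bags: B1 = {b, e, f, h, i}  B2 = {d, e, f, h, i}  B3 = {e, f, g, h, i}  B4 = {c, e, f, h, i}  B5 = {a, e, f, h, i}
Tree: B1–B2, B2–B3, B3–B4, B4–B5
Each bag holds 5 vertices, so the decomposition has width 4, which upper-bounds the treewidth. For the lower bound: the 5 vertex sets {b,h}, {d,e}, {g,i}, {f}, {c} are disjoint, each induces a connected subgraph, and every pair is joined by at least one edge of G. Contracting each set to a single vertex therefore yields K_{5} as a minor, and since treewidth is minor-monotone, tw(G) ≥ tw(K_{5}) = 4. Combining the bounds, tw(G) = 4.

4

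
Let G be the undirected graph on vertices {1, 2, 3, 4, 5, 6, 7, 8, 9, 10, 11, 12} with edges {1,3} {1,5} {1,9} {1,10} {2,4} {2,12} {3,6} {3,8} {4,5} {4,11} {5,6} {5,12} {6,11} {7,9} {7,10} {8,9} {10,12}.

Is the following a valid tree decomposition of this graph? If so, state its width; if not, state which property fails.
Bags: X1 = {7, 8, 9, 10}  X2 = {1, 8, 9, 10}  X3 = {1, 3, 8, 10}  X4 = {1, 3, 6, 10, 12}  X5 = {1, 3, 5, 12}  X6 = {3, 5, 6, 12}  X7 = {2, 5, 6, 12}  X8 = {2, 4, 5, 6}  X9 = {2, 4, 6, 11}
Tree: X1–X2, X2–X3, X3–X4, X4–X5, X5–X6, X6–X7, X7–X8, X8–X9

A tree decomposition must satisfy three properties: every vertex lies in some bag; for every edge, both endpoints lie together in some bag; and for every vertex, the bags containing it form a connected subtree. Here bags containing vertex 6 are not connected in the tree, so the decomposition is invalid.

No — bags containing vertex 6 are not connected in the tree.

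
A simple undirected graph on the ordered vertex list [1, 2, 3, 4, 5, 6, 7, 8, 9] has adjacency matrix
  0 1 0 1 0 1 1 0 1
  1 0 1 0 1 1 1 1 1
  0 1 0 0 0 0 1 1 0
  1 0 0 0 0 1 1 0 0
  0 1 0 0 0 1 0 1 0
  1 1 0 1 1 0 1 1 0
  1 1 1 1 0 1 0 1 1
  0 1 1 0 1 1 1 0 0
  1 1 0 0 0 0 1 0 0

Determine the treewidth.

3

A width-3 tree decomposition is:
Bags: B1 = {2, 5, 6, 8}  B2 = {2, 6, 7, 8}  B3 = {2, 3, 7, 8}  B4 = {1, 2, 6, 7}  B5 = {1, 4, 6, 7}  B6 = {1, 2, 7, 9}
Tree: B1–B2, B2–B3, B2–B4, B4–B5, B4–B6
Every bag has size at most 4, so the width is 4 − 1 = 3 and tw(G) ≤ 3. On the other hand G contains the 4-clique {2, 5, 6, 8}. A clique must lie in a single bag of any decomposition, so no decomposition can have width below 3. The upper and lower bounds meet at 3, so that is the treewidth.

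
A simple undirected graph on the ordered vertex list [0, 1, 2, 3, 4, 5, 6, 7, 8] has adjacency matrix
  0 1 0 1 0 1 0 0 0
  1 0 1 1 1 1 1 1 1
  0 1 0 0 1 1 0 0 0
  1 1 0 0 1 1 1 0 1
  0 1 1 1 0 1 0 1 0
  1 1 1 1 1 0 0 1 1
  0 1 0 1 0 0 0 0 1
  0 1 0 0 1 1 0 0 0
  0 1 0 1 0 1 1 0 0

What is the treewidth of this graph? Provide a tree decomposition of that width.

Treewidth 3.
One optimal decomposition is:
Bags: B1 = {1, 3, 4, 5}  B2 = {0, 1, 3, 5}  B3 = {1, 2, 4, 5}  B4 = {1, 4, 5, 7}  B5 = {1, 3, 5, 8}  B6 = {1, 3, 6, 8}
Tree: B1–B2, B1–B3, B1–B4, B2–B5, B5–B6

Each bag holds 4 vertices, so the decomposition has width 3, which upper-bounds the treewidth. Conversely, {1, 2, 4, 5} is a clique of size 4, and the vertices of any clique must share a bag in every tree decomposition; so some bag has ≥ 4 vertices and tw(G) ≥ 3. Hence tw(G) = 3 exactly.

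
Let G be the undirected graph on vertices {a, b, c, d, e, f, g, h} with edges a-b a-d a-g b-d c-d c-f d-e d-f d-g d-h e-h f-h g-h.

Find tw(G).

A width-2 tree decomposition is:
Bags: B1 = {d, e, h}  B2 = {d, g, h}  B3 = {a, d, g}  B4 = {d, f, h}  B5 = {c, d, f}  B6 = {a, b, d}
Tree: B1–B2, B2–B3, B1–B4, B4–B5, B3–B6
Each bag holds 3 vertices, so the decomposition has width 2, which upper-bounds the treewidth. For the lower bound, the 3 vertices {d, g, h} are pairwise adjacent, and any tree decomposition puts a clique entirely inside one bag — forcing width ≥ 2. Hence tw(G) = 2 exactly.

2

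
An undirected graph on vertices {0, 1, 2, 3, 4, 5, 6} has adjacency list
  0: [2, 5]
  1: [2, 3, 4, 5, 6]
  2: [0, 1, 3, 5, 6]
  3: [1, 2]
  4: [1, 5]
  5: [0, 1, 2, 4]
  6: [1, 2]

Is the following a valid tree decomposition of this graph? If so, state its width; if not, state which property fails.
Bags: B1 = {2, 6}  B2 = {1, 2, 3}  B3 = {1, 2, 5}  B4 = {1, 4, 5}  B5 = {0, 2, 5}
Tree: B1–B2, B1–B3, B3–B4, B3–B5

No — edge (1,6) lies in no bag.

A tree decomposition must satisfy three properties: every vertex lies in some bag; for every edge, both endpoints lie together in some bag; and for every vertex, the bags containing it form a connected subtree. Here edge (1,6) lies in no bag, so the decomposition is invalid.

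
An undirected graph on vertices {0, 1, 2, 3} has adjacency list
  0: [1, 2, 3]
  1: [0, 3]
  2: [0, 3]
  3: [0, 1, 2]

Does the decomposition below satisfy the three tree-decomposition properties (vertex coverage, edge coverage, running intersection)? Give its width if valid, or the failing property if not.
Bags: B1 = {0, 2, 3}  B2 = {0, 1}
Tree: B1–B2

A tree decomposition must satisfy three properties: every vertex lies in some bag; for every edge, both endpoints lie together in some bag; and for every vertex, the bags containing it form a connected subtree. Here edge (3,1) lies in no bag, so the decomposition is invalid.

No — edge (3,1) lies in no bag.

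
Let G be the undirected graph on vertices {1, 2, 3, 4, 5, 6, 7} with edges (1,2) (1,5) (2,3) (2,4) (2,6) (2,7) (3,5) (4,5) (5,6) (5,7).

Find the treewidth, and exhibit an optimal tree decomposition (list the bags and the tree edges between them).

The largest bag has 3 vertices, giving width 2; this decomposition certifies tw(G) ≤ 2. The edges 5–3–2–4–5 form a cycle, so G is not a tree and its treewidth is at least 2. Combining the bounds, tw(G) = 2.

Treewidth 2.
Bags: B1 = {2, 3, 5}  B2 = {2, 4, 5}  B3 = {1, 2, 5}  B4 = {2, 5, 7}  B5 = {2, 5, 6}
Tree: B1–B2, B2–B3, B3–B4, B4–B5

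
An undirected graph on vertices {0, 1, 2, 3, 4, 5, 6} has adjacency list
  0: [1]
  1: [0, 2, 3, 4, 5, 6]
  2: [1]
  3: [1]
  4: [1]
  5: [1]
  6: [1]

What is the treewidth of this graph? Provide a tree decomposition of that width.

Treewidth 1.
One optimal decomposition is:
Bags: B1 = {0, 1}  B2 = {1, 2}  B3 = {1, 5}  B4 = {1, 6}  B5 = {1, 4}  B6 = {1, 3}
Tree: B1–B2, B1–B3, B3–B4, B1–B5, B1–B6

Every bag has size at most 2, so the width is 2 − 1 = 1 and tw(G) ≤ 1. Any graph with an edge has treewidth ≥ 1, and G has the edge 1–0. Hence tw(G) = 1 exactly.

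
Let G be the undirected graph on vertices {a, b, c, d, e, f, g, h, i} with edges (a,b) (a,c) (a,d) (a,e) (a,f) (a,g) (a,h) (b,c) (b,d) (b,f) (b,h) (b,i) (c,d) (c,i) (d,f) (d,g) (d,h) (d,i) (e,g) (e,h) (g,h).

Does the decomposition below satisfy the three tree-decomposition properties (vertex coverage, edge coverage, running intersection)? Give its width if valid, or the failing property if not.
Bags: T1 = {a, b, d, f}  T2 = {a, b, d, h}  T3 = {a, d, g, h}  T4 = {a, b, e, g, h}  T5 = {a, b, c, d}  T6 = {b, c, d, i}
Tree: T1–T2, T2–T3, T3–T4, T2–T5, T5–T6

No — bags containing vertex b are not connected in the tree.

A tree decomposition must satisfy three properties: every vertex lies in some bag; for every edge, both endpoints lie together in some bag; and for every vertex, the bags containing it form a connected subtree. Here bags containing vertex b are not connected in the tree, so the decomposition is invalid.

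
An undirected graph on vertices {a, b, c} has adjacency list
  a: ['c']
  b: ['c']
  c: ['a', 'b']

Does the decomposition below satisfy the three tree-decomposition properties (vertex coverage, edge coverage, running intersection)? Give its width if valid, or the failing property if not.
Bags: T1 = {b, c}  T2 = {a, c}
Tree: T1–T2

Every vertex of G appears in some bag (union = {a, b, c}); every edge is covered by a bag; and for each vertex v the set of bags containing v is connected in the bag tree. The decomposition is therefore valid. The largest bag has 2 vertices, so the width is 1.

Yes; width 1.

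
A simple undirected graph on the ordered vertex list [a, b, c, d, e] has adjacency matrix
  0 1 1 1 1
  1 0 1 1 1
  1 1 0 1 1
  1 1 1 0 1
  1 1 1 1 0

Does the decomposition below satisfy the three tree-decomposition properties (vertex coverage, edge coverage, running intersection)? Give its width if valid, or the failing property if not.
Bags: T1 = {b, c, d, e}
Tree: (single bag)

No — vertex a appears in no bag.

A tree decomposition must satisfy three properties: every vertex lies in some bag; for every edge, both endpoints lie together in some bag; and for every vertex, the bags containing it form a connected subtree. Here vertex a appears in no bag, so the decomposition is invalid.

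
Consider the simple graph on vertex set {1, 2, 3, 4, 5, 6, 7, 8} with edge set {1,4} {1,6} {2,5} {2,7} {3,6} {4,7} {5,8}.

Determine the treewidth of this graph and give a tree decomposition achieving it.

Each bag holds 2 vertices, so the decomposition has width 1, which upper-bounds the treewidth. G has an edge, so its treewidth is at least 1. The upper and lower bounds meet at 1, so that is the treewidth.

Treewidth 1.
One optimal decomposition is:
Bags: B1 = {5, 8}  B2 = {2, 5}  B3 = {2, 7}  B4 = {4, 7}  B5 = {1, 4}  B6 = {1, 6}  B7 = {3, 6}
Tree: B1–B2, B2–B3, B3–B4, B4–B5, B5–B6, B6–B7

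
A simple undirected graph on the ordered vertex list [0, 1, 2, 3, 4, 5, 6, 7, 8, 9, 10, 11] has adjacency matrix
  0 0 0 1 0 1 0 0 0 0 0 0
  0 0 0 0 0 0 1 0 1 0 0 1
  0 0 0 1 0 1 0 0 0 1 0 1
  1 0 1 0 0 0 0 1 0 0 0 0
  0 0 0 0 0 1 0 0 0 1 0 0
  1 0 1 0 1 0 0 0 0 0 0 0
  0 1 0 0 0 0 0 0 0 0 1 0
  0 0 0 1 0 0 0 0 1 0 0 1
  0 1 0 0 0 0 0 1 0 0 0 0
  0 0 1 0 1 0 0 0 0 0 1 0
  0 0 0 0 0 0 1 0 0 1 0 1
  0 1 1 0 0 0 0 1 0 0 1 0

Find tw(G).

3

A width-3 tree decomposition is:
Bags: B1 = {1, 6, 8, 10}  B2 = {1, 8, 10, 11}  B3 = {7, 8, 10, 11}  B4 = {7, 9, 10, 11}  B5 = {2, 7, 9, 11}  B6 = {2, 3, 7, 9}  B7 = {2, 3, 4, 9}  B8 = {2, 3, 4, 5}  B9 = {0, 3, 4, 5}
Tree: B1–B2, B2–B3, B3–B4, B4–B5, B5–B6, B6–B7, B7–B8, B8–B9
The largest bag has 4 vertices, giving width 3; this decomposition certifies tw(G) ≤ 3. For the lower bound: the 4 vertex sets {1,6,8}, {10}, {11}, {2,3,7,9} are disjoint, each induces a connected subgraph, and every pair is joined by at least one edge of G. Contracting each set to a single vertex therefore yields K_{4} as a minor, and since treewidth is minor-monotone, tw(G) ≥ tw(K_{4}) = 3. Therefore the treewidth is 3.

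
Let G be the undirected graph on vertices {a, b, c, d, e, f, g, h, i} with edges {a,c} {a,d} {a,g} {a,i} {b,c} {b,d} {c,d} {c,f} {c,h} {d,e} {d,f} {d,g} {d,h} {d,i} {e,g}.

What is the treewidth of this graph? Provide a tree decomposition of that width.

The largest bag has 3 vertices, giving width 2; this decomposition certifies tw(G) ≤ 2. Conversely, {d, e, g} is a clique of size 3, and the vertices of any clique must share a bag in every tree decomposition; so some bag has ≥ 3 vertices and tw(G) ≥ 2. Therefore the treewidth is 2.

Treewidth 2.
One such decomposition:
Bags: B1 = {a, d, g}  B2 = {a, c, d}  B3 = {c, d, f}  B4 = {c, d, h}  B5 = {a, d, i}  B6 = {b, c, d}  B7 = {d, e, g}
Tree: B1–B2, B2–B3, B3–B4, B2–B5, B3–B6, B1–B7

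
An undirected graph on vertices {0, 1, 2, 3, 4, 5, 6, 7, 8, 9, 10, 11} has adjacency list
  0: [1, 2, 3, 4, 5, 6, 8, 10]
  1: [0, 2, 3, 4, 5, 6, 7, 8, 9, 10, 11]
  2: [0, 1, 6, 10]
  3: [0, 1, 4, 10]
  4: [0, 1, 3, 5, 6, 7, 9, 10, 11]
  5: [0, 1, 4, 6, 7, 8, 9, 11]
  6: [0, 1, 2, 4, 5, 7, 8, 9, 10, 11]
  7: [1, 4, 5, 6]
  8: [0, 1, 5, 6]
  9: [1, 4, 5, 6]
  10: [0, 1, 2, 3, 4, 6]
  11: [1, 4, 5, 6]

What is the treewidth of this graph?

4

A width-4 tree decomposition is:
Bags: B1 = {0, 1, 4, 5, 6}  B2 = {1, 4, 5, 6, 7}  B3 = {1, 4, 5, 6, 9}  B4 = {1, 4, 5, 6, 11}  B5 = {0, 1, 4, 6, 10}  B6 = {0, 1, 5, 6, 8}  B7 = {0, 1, 2, 6, 10}  B8 = {0, 1, 3, 4, 10}
Tree: B1–B2, B1–B3, B1–B4, B1–B5, B1–B6, B5–B7, B5–B8
The largest bag has 5 vertices, giving width 4; this decomposition certifies tw(G) ≤ 4. On the other hand G contains the 5-clique {0, 1, 3, 4, 10}. A clique must lie in a single bag of any decomposition, so no decomposition can have width below 4. Hence tw(G) = 4 exactly.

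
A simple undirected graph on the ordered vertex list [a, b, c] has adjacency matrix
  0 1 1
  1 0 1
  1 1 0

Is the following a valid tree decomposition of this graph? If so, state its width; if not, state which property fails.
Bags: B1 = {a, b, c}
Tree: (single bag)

Checking the three conditions: (i) the bags cover all of {a, b, c}; (ii) for each edge, some bag contains both endpoints; (iii) the bags containing any fixed vertex form a subtree. All hold, so the decomposition is valid with width 3 − 1 = 2.

Yes; width 2.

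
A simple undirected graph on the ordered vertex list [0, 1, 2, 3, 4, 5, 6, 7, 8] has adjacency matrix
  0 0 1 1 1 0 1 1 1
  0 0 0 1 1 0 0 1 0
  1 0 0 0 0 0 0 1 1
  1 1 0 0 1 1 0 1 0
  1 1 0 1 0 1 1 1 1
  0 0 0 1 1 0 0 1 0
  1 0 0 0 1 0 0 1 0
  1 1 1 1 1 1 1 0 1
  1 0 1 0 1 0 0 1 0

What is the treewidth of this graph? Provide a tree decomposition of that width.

The largest bag has 4 vertices, giving width 3; this decomposition certifies tw(G) ≤ 3. On the other hand G contains the 4-clique {0, 2, 7, 8}. A clique must lie in a single bag of any decomposition, so no decomposition can have width below 3. Combining the bounds, tw(G) = 3.

Treewidth 3.
One optimal decomposition is:
Bags: B1 = {0, 4, 6, 7}  B2 = {0, 3, 4, 7}  B3 = {0, 4, 7, 8}  B4 = {1, 3, 4, 7}  B5 = {3, 4, 5, 7}  B6 = {0, 2, 7, 8}
Tree: B1–B2, B1–B3, B2–B4, B4–B5, B3–B6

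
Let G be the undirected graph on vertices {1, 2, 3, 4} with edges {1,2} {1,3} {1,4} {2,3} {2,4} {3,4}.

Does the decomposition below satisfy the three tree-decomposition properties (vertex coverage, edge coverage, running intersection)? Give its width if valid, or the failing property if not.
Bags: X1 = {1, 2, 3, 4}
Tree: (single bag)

Yes; width 3.

Checking the three conditions: (i) the bags cover all of {1, 2, 3, 4}; (ii) for each edge, some bag contains both endpoints; (iii) the bags containing any fixed vertex form a subtree. All hold, so the decomposition is valid with width 4 − 1 = 3.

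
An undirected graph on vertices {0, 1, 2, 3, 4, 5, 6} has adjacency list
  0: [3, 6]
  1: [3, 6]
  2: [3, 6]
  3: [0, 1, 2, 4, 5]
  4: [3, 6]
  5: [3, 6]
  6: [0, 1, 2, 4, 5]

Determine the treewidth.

A width-2 tree decomposition is:
Bags: B1 = {1, 3, 6}  B2 = {3, 5, 6}  B3 = {2, 3, 6}  B4 = {3, 4, 6}  B5 = {0, 3, 6}
Tree: B1–B2, B2–B3, B3–B4, B4–B5
The largest bag has 3 vertices, giving width 2; this decomposition certifies tw(G) ≤ 2. Since 3–1–6–5–3 is a cycle in G, G is not acyclic. Forests are exactly the graphs of treewidth ≤ 1, so tw(G) ≥ 2. Combining the bounds, tw(G) = 2.

2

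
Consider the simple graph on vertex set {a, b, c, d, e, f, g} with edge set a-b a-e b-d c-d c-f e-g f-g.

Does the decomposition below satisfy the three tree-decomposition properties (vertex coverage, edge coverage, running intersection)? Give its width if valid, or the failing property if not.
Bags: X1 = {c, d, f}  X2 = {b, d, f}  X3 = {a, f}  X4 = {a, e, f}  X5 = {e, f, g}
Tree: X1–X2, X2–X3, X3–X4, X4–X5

No — edge (b,a) lies in no bag.

A tree decomposition must satisfy three properties: every vertex lies in some bag; for every edge, both endpoints lie together in some bag; and for every vertex, the bags containing it form a connected subtree. Here edge (b,a) lies in no bag, so the decomposition is invalid.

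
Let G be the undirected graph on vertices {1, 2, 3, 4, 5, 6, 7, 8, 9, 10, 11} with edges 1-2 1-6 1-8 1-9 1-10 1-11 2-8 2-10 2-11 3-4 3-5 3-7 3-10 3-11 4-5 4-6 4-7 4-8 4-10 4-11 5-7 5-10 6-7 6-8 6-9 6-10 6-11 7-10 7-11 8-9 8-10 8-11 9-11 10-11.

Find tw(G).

A width-4 tree decomposition is:
Bags: B1 = {1, 2, 8, 10, 11}  B2 = {1, 6, 8, 10, 11}  B3 = {4, 6, 8, 10, 11}  B4 = {4, 6, 7, 10, 11}  B5 = {1, 6, 8, 9, 11}  B6 = {3, 4, 7, 10, 11}  B7 = {3, 4, 5, 7, 10}
Tree: B1–B2, B2–B3, B3–B4, B2–B5, B4–B6, B6–B7
Each bag holds 5 vertices, so the decomposition has width 4, which upper-bounds the treewidth. Conversely, {1, 6, 8, 9, 11} is a clique of size 5, and the vertices of any clique must share a bag in every tree decomposition; so some bag has ≥ 5 vertices and tw(G) ≥ 4. Therefore the treewidth is 4.

4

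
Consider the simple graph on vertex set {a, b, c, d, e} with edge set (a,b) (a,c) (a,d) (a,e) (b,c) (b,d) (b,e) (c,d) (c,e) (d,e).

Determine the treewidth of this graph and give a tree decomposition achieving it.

Treewidth 4.
One optimal decomposition is:
Bags: B1 = {a, b, c, d, e}
Tree: (single bag)

With just one bag of size 5, the width is 5 − 1 = 4, so tw(G) ≤ 4. On the other hand G contains the 5-clique {a, b, c, d, e}. A clique must lie in a single bag of any decomposition, so no decomposition can have width below 4. Hence tw(G) = 4 exactly.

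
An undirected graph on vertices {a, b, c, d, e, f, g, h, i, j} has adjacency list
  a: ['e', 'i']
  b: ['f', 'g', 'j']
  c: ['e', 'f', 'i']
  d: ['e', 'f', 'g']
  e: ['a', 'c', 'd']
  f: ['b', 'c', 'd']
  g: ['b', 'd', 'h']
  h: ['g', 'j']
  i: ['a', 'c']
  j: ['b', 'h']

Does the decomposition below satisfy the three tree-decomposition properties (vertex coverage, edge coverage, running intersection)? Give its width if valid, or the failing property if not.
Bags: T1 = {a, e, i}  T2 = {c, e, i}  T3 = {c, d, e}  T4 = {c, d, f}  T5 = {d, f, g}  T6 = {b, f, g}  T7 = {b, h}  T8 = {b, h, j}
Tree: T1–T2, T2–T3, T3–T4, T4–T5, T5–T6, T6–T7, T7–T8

A tree decomposition must satisfy three properties: every vertex lies in some bag; for every edge, both endpoints lie together in some bag; and for every vertex, the bags containing it form a connected subtree. Here edge (g,h) lies in no bag, so the decomposition is invalid.

No — edge (g,h) lies in no bag.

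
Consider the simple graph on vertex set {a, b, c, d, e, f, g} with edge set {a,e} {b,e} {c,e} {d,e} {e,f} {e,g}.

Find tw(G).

1

A width-1 tree decomposition is:
Bags: B1 = {e, f}  B2 = {c, e}  B3 = {b, e}  B4 = {a, e}  B5 = {e, g}  B6 = {d, e}
Tree: B1–B2, B1–B3, B2–B4, B3–B5, B3–B6
The largest bag has 2 vertices, giving width 1; this decomposition certifies tw(G) ≤ 1. Any graph with an edge has treewidth ≥ 1, and G has the edge f–e. Hence tw(G) = 1 exactly.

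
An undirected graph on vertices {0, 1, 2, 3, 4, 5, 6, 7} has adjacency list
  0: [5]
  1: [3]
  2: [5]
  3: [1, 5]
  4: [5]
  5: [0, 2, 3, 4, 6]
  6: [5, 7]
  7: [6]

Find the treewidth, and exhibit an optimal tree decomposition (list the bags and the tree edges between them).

Each bag holds 2 vertices, so the decomposition has width 1, which upper-bounds the treewidth. Any graph with an edge has treewidth ≥ 1, and G has the edge 5–0. Hence tw(G) = 1 exactly.

Treewidth 1.
One optimal decomposition is:
Bags: B1 = {0, 5}  B2 = {5, 6}  B3 = {4, 5}  B4 = {2, 5}  B5 = {3, 5}  B6 = {6, 7}  B7 = {1, 3}
Tree: B1–B2, B2–B3, B3–B4, B3–B5, B2–B6, B5–B7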